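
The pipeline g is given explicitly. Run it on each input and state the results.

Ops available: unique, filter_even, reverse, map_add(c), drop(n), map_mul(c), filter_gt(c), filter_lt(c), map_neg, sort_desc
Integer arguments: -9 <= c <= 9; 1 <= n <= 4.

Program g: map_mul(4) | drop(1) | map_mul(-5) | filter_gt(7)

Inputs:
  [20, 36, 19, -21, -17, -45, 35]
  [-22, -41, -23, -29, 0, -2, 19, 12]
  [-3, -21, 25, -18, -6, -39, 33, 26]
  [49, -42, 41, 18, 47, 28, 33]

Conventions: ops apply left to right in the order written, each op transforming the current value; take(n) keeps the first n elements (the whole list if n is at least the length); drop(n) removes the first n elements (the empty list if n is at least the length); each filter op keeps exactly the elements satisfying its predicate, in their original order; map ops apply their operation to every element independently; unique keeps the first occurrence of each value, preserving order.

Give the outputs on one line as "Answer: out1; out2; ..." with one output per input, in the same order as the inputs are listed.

[420, 340, 900]; [820, 460, 580, 40]; [420, 360, 120, 780]; [840]

Execution, op by op:
  [20, 36, 19, -21, -17, -45, 35] -> [80, 144, 76, -84, -68, -180, 140] -> [144, 76, -84, -68, -180, 140] -> [-720, -380, 420, 340, 900, -700] -> [420, 340, 900]
  [-22, -41, -23, -29, 0, -2, 19, 12] -> [-88, -164, -92, -116, 0, -8, 76, 48] -> [-164, -92, -116, 0, -8, 76, 48] -> [820, 460, 580, 0, 40, -380, -240] -> [820, 460, 580, 40]
  [-3, -21, 25, -18, -6, -39, 33, 26] -> [-12, -84, 100, -72, -24, -156, 132, 104] -> [-84, 100, -72, -24, -156, 132, 104] -> [420, -500, 360, 120, 780, -660, -520] -> [420, 360, 120, 780]
  [49, -42, 41, 18, 47, 28, 33] -> [196, -168, 164, 72, 188, 112, 132] -> [-168, 164, 72, 188, 112, 132] -> [840, -820, -360, -940, -560, -660] -> [840]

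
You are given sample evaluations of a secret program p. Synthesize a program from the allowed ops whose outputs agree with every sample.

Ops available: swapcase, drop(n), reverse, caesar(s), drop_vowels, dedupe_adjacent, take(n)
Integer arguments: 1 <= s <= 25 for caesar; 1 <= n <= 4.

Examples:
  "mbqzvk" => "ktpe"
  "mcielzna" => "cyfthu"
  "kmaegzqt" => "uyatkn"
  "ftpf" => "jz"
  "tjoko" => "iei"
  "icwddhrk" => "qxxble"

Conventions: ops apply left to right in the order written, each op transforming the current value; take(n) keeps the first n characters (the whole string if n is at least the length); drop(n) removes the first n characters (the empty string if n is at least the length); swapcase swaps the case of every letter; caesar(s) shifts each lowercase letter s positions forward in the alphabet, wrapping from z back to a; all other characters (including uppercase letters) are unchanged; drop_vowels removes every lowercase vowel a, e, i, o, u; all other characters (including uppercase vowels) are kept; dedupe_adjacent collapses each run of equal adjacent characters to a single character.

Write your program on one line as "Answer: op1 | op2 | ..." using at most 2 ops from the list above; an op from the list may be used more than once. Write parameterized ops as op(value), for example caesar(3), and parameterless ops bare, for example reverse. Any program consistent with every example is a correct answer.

caesar(20) | drop(2)

Check, running the answer program on each example:
  "mbqzvk" -> "gvktpe" -> "ktpe"
  "mcielzna" -> "gwcyfthu" -> "cyfthu"
  "kmaegzqt" -> "eguyatkn" -> "uyatkn"
  "ftpf" -> "znjz" -> "jz"
  "tjoko" -> "ndiei" -> "iei"
  "icwddhrk" -> "cwqxxble" -> "qxxble"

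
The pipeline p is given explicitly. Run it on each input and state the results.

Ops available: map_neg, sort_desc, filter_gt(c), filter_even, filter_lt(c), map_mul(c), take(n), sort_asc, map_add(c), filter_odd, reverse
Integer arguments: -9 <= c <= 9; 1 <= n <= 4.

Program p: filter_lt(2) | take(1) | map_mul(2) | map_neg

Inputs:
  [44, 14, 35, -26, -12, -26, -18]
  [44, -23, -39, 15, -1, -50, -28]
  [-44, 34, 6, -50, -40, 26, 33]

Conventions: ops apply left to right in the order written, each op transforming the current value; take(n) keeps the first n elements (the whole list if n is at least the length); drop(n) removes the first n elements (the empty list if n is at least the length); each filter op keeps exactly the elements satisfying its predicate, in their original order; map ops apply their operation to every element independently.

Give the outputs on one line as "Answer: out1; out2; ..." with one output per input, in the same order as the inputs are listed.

Execution, op by op:
  [44, 14, 35, -26, -12, -26, -18] -> [-26, -12, -26, -18] -> [-26] -> [-52] -> [52]
  [44, -23, -39, 15, -1, -50, -28] -> [-23, -39, -1, -50, -28] -> [-23] -> [-46] -> [46]
  [-44, 34, 6, -50, -40, 26, 33] -> [-44, -50, -40] -> [-44] -> [-88] -> [88]

[52]; [46]; [88]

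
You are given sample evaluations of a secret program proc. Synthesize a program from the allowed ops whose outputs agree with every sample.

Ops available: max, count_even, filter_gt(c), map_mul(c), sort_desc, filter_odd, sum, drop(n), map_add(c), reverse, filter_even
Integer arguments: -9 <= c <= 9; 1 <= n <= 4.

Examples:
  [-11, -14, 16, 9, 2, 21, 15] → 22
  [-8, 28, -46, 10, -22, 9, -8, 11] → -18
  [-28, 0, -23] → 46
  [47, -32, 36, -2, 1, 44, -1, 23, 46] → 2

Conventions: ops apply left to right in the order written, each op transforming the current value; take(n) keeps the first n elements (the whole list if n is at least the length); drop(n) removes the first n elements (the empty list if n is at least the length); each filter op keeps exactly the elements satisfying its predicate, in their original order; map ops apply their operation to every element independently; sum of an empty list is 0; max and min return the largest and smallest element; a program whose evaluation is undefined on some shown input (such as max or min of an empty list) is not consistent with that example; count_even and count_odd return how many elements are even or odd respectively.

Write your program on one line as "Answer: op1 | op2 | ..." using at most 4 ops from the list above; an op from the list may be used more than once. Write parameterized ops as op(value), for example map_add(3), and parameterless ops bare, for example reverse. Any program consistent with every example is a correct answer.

reverse | filter_odd | map_mul(-2) | max

Check, running the answer program on each example:
  [-11, -14, 16, 9, 2, 21, 15] -> [15, 21, 2, 9, 16, -14, -11] -> [15, 21, 9, -11] -> [-30, -42, -18, 22] -> 22
  [-8, 28, -46, 10, -22, 9, -8, 11] -> [11, -8, 9, -22, 10, -46, 28, -8] -> [11, 9] -> [-22, -18] -> -18
  [-28, 0, -23] -> [-23, 0, -28] -> [-23] -> [46] -> 46
  [47, -32, 36, -2, 1, 44, -1, 23, 46] -> [46, 23, -1, 44, 1, -2, 36, -32, 47] -> [23, -1, 1, 47] -> [-46, 2, -2, -94] -> 2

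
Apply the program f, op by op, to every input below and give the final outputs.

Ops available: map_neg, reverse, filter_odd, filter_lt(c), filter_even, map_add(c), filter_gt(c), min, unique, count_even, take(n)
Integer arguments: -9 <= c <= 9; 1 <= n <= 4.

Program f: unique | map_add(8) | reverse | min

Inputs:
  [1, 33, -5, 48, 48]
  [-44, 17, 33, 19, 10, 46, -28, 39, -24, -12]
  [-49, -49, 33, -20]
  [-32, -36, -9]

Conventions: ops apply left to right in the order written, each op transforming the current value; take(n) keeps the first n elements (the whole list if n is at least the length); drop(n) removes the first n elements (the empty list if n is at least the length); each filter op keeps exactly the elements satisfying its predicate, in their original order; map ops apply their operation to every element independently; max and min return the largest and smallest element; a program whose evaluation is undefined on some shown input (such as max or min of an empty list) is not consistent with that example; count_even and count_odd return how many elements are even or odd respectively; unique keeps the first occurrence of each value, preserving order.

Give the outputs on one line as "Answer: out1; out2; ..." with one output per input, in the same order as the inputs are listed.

Execution, op by op:
  [1, 33, -5, 48, 48] -> [1, 33, -5, 48] -> [9, 41, 3, 56] -> [56, 3, 41, 9] -> 3
  [-44, 17, 33, 19, 10, 46, -28, 39, -24, -12] -> [-44, 17, 33, 19, 10, 46, -28, 39, -24, -12] -> [-36, 25, 41, 27, 18, 54, -20, 47, -16, -4] -> [-4, -16, 47, -20, 54, 18, 27, 41, 25, -36] -> -36
  [-49, -49, 33, -20] -> [-49, 33, -20] -> [-41, 41, -12] -> [-12, 41, -41] -> -41
  [-32, -36, -9] -> [-32, -36, -9] -> [-24, -28, -1] -> [-1, -28, -24] -> -28

3; -36; -41; -28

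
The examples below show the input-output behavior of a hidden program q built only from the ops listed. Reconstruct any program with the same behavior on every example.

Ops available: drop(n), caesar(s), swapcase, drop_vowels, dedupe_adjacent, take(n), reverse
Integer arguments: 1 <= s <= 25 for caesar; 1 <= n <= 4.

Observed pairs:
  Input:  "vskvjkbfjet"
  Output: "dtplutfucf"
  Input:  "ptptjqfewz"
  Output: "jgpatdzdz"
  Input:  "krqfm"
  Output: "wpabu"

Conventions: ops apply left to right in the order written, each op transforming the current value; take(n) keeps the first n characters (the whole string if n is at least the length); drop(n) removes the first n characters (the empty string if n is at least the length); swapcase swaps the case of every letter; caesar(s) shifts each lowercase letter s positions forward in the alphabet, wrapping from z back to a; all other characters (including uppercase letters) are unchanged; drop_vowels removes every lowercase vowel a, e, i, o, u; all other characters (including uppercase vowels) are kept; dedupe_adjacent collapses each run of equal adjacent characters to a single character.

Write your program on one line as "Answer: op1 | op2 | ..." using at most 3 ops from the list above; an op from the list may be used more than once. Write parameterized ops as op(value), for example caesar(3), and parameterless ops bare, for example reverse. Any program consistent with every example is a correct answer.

drop_vowels | caesar(10) | reverse

Check, running the answer program on each example:
  "vskvjkbfjet" -> "vskvjkbfjt" -> "fcuftulptd" -> "dtplutfucf"
  "ptptjqfewz" -> "ptptjqfwz" -> "zdzdtapgj" -> "jgpatdzdz"
  "krqfm" -> "krqfm" -> "ubapw" -> "wpabu"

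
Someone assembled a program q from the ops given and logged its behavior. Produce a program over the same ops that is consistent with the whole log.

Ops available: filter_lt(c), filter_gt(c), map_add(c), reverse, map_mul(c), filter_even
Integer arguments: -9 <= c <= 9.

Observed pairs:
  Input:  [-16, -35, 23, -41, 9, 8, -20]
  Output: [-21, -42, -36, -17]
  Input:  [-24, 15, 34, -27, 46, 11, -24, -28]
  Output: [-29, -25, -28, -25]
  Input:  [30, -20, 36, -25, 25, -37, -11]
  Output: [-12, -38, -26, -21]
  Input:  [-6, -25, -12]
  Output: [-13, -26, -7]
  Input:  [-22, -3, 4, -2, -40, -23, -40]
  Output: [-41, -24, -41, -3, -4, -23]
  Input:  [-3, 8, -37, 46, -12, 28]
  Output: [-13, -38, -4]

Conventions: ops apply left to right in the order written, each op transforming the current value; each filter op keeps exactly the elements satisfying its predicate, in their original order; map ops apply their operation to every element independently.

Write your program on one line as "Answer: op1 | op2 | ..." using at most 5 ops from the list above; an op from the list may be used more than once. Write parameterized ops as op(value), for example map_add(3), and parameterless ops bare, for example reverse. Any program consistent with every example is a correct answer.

filter_lt(0) | map_add(5) | reverse | map_add(-6)

Check, running the answer program on each example:
  [-16, -35, 23, -41, 9, 8, -20] -> [-16, -35, -41, -20] -> [-11, -30, -36, -15] -> [-15, -36, -30, -11] -> [-21, -42, -36, -17]
  [-24, 15, 34, -27, 46, 11, -24, -28] -> [-24, -27, -24, -28] -> [-19, -22, -19, -23] -> [-23, -19, -22, -19] -> [-29, -25, -28, -25]
  [30, -20, 36, -25, 25, -37, -11] -> [-20, -25, -37, -11] -> [-15, -20, -32, -6] -> [-6, -32, -20, -15] -> [-12, -38, -26, -21]
  [-6, -25, -12] -> [-6, -25, -12] -> [-1, -20, -7] -> [-7, -20, -1] -> [-13, -26, -7]
  [-22, -3, 4, -2, -40, -23, -40] -> [-22, -3, -2, -40, -23, -40] -> [-17, 2, 3, -35, -18, -35] -> [-35, -18, -35, 3, 2, -17] -> [-41, -24, -41, -3, -4, -23]
  [-3, 8, -37, 46, -12, 28] -> [-3, -37, -12] -> [2, -32, -7] -> [-7, -32, 2] -> [-13, -38, -4]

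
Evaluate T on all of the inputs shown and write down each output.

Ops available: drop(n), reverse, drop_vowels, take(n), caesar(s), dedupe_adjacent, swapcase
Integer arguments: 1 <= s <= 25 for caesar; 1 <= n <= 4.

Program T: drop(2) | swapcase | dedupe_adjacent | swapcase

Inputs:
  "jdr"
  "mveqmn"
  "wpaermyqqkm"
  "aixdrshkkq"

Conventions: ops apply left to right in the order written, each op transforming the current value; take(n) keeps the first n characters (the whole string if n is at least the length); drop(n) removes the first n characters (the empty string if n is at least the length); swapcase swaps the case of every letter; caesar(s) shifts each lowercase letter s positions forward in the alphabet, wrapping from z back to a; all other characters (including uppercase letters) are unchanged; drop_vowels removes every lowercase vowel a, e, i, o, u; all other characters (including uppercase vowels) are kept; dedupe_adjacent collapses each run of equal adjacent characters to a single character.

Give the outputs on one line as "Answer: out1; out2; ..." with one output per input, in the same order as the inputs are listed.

Execution, op by op:
  "jdr" -> "r" -> "R" -> "R" -> "r"
  "mveqmn" -> "eqmn" -> "EQMN" -> "EQMN" -> "eqmn"
  "wpaermyqqkm" -> "aermyqqkm" -> "AERMYQQKM" -> "AERMYQKM" -> "aermyqkm"
  "aixdrshkkq" -> "xdrshkkq" -> "XDRSHKKQ" -> "XDRSHKQ" -> "xdrshkq"

"r"; "eqmn"; "aermyqkm"; "xdrshkq"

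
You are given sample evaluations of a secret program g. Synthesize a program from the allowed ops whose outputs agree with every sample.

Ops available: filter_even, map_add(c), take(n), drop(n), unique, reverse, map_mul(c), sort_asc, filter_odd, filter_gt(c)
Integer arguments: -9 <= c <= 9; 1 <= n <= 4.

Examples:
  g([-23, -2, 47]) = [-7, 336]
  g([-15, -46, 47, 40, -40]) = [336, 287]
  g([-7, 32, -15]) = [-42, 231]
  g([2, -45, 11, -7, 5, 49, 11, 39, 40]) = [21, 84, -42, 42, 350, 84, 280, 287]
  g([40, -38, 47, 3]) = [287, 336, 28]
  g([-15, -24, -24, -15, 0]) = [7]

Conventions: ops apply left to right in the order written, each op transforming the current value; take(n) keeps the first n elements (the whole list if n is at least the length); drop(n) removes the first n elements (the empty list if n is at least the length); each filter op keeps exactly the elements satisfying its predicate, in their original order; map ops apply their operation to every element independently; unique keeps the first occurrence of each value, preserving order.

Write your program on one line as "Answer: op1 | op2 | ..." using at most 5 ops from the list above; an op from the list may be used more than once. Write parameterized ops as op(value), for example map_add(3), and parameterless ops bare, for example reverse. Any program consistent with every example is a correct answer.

map_add(-7) | map_add(8) | filter_gt(-8) | map_mul(7)

Check, running the answer program on each example:
  [-23, -2, 47] -> [-30, -9, 40] -> [-22, -1, 48] -> [-1, 48] -> [-7, 336]
  [-15, -46, 47, 40, -40] -> [-22, -53, 40, 33, -47] -> [-14, -45, 48, 41, -39] -> [48, 41] -> [336, 287]
  [-7, 32, -15] -> [-14, 25, -22] -> [-6, 33, -14] -> [-6, 33] -> [-42, 231]
  [2, -45, 11, -7, 5, 49, 11, 39, 40] -> [-5, -52, 4, -14, -2, 42, 4, 32, 33] -> [3, -44, 12, -6, 6, 50, 12, 40, 41] -> [3, 12, -6, 6, 50, 12, 40, 41] -> [21, 84, -42, 42, 350, 84, 280, 287]
  [40, -38, 47, 3] -> [33, -45, 40, -4] -> [41, -37, 48, 4] -> [41, 48, 4] -> [287, 336, 28]
  [-15, -24, -24, -15, 0] -> [-22, -31, -31, -22, -7] -> [-14, -23, -23, -14, 1] -> [1] -> [7]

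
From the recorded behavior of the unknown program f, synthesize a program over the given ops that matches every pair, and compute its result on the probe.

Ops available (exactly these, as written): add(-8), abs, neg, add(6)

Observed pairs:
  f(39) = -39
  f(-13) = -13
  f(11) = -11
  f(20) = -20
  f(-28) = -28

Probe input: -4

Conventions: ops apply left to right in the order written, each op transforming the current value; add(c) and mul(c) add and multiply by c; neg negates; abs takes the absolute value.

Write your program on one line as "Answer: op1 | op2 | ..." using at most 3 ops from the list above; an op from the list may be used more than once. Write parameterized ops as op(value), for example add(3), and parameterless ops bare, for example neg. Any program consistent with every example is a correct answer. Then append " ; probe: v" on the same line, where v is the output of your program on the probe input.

abs | neg ; probe: -4

Check, running the answer program on each example:
  39 -> 39 -> -39
  -13 -> 13 -> -13
  11 -> 11 -> -11
  20 -> 20 -> -20
  -28 -> 28 -> -28
  probe: -4 -> 4 -> -4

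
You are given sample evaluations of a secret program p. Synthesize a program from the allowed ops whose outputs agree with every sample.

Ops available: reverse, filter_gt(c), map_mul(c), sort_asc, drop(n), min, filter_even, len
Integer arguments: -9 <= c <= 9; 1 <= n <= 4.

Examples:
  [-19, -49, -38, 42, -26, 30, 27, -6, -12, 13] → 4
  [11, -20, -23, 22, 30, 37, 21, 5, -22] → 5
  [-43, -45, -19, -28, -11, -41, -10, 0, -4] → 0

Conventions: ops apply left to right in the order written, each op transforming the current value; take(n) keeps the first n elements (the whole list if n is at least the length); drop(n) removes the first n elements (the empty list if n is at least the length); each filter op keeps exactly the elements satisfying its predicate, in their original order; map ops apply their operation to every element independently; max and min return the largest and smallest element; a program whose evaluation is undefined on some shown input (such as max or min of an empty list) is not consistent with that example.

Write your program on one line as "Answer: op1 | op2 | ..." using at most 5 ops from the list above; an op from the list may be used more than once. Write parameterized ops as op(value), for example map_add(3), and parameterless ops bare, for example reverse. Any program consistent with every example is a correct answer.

filter_gt(6) | sort_asc | map_mul(5) | len

Check, running the answer program on each example:
  [-19, -49, -38, 42, -26, 30, 27, -6, -12, 13] -> [42, 30, 27, 13] -> [13, 27, 30, 42] -> [65, 135, 150, 210] -> 4
  [11, -20, -23, 22, 30, 37, 21, 5, -22] -> [11, 22, 30, 37, 21] -> [11, 21, 22, 30, 37] -> [55, 105, 110, 150, 185] -> 5
  [-43, -45, -19, -28, -11, -41, -10, 0, -4] -> [] -> [] -> [] -> 0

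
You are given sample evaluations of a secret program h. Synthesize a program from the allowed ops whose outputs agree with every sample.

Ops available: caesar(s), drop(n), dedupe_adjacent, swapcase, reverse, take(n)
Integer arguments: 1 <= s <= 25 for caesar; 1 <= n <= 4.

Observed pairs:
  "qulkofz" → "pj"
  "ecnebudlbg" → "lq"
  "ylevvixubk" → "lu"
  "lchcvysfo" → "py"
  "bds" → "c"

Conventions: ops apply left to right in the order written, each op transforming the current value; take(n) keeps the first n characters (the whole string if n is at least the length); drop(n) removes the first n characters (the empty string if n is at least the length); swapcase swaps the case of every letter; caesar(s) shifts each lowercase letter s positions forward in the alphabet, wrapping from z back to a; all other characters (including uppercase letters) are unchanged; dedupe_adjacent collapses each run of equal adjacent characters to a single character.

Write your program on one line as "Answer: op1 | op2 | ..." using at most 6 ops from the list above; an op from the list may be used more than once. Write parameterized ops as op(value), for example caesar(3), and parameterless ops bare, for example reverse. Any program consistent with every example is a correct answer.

caesar(4) | reverse | take(4) | reverse | caesar(6) | drop(2)

Check, running the answer program on each example:
  "qulkofz" -> "uyposjd" -> "djsopyu" -> "djso" -> "osjd" -> "uypj" -> "pj"
  "ecnebudlbg" -> "igrifyhpfk" -> "kfphyfirgi" -> "kfph" -> "hpfk" -> "nvlq" -> "lq"
  "ylevvixubk" -> "cpizzmbyfo" -> "ofybmzzipc" -> "ofyb" -> "byfo" -> "helu" -> "lu"
  "lchcvysfo" -> "pglgzcwjs" -> "sjwczglgp" -> "sjwc" -> "cwjs" -> "icpy" -> "py"
  "bds" -> "fhw" -> "whf" -> "whf" -> "fhw" -> "lnc" -> "c"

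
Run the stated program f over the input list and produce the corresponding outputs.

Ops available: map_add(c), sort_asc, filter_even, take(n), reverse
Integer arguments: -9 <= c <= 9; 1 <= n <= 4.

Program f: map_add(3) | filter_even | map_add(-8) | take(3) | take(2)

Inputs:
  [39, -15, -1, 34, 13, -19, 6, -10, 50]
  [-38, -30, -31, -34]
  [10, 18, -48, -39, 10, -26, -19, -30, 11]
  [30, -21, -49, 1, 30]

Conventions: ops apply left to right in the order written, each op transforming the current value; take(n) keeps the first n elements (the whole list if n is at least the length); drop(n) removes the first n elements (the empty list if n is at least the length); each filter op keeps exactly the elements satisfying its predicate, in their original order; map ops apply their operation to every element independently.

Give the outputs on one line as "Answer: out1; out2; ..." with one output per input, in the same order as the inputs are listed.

Execution, op by op:
  [39, -15, -1, 34, 13, -19, 6, -10, 50] -> [42, -12, 2, 37, 16, -16, 9, -7, 53] -> [42, -12, 2, 16, -16] -> [34, -20, -6, 8, -24] -> [34, -20, -6] -> [34, -20]
  [-38, -30, -31, -34] -> [-35, -27, -28, -31] -> [-28] -> [-36] -> [-36] -> [-36]
  [10, 18, -48, -39, 10, -26, -19, -30, 11] -> [13, 21, -45, -36, 13, -23, -16, -27, 14] -> [-36, -16, 14] -> [-44, -24, 6] -> [-44, -24, 6] -> [-44, -24]
  [30, -21, -49, 1, 30] -> [33, -18, -46, 4, 33] -> [-18, -46, 4] -> [-26, -54, -4] -> [-26, -54, -4] -> [-26, -54]

[34, -20]; [-36]; [-44, -24]; [-26, -54]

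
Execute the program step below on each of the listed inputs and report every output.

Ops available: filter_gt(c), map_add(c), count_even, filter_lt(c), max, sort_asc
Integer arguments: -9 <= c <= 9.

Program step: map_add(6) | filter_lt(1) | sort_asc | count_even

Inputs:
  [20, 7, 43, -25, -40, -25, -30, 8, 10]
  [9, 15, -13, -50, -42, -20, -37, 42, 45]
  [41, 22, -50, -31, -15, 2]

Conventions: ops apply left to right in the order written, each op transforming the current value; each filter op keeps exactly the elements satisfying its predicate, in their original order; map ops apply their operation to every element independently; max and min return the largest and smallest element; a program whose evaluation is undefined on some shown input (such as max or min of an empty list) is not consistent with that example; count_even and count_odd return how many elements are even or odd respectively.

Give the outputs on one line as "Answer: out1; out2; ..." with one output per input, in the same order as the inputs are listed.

2; 3; 1

Execution, op by op:
  [20, 7, 43, -25, -40, -25, -30, 8, 10] -> [26, 13, 49, -19, -34, -19, -24, 14, 16] -> [-19, -34, -19, -24] -> [-34, -24, -19, -19] -> 2
  [9, 15, -13, -50, -42, -20, -37, 42, 45] -> [15, 21, -7, -44, -36, -14, -31, 48, 51] -> [-7, -44, -36, -14, -31] -> [-44, -36, -31, -14, -7] -> 3
  [41, 22, -50, -31, -15, 2] -> [47, 28, -44, -25, -9, 8] -> [-44, -25, -9] -> [-44, -25, -9] -> 1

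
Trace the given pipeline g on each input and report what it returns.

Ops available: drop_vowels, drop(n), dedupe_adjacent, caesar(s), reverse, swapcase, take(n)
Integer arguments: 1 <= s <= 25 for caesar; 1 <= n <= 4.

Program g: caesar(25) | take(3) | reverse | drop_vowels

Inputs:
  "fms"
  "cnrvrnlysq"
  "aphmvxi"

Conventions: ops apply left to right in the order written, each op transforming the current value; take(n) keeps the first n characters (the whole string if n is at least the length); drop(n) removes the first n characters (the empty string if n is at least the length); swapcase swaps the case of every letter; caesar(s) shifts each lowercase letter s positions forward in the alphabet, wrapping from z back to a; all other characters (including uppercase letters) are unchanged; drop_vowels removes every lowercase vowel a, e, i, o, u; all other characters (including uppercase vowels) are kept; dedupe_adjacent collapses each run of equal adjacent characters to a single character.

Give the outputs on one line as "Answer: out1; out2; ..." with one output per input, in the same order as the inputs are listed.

Execution, op by op:
  "fms" -> "elr" -> "elr" -> "rle" -> "rl"
  "cnrvrnlysq" -> "bmquqmkxrp" -> "bmq" -> "qmb" -> "qmb"
  "aphmvxi" -> "zogluwh" -> "zog" -> "goz" -> "gz"

"rl"; "qmb"; "gz"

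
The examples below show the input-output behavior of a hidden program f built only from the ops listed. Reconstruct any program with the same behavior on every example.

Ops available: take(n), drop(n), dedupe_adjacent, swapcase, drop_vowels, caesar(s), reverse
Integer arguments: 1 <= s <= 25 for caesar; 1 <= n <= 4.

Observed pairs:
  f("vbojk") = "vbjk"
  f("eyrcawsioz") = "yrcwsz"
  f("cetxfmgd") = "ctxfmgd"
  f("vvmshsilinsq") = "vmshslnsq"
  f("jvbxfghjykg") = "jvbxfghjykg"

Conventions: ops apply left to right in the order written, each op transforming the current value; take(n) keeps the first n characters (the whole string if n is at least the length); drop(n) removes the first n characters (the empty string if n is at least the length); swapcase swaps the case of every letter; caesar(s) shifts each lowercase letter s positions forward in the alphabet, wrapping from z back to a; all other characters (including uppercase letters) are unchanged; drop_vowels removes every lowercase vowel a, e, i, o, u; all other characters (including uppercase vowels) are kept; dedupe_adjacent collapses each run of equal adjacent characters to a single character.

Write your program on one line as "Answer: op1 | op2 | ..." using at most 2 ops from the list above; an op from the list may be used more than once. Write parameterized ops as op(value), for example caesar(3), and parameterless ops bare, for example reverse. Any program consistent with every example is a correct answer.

drop_vowels | dedupe_adjacent

Check, running the answer program on each example:
  "vbojk" -> "vbjk" -> "vbjk"
  "eyrcawsioz" -> "yrcwsz" -> "yrcwsz"
  "cetxfmgd" -> "ctxfmgd" -> "ctxfmgd"
  "vvmshsilinsq" -> "vvmshslnsq" -> "vmshslnsq"
  "jvbxfghjykg" -> "jvbxfghjykg" -> "jvbxfghjykg"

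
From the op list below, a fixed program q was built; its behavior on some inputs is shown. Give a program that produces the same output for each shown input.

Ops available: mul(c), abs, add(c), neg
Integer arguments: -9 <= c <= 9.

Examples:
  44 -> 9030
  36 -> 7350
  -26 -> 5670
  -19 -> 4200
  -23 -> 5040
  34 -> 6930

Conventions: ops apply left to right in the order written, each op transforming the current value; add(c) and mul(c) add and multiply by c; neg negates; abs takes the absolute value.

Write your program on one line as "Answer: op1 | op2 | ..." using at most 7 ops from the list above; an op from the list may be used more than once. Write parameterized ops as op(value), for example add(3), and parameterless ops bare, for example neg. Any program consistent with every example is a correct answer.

mul(-7) | add(7) | neg | abs | mul(5) | mul(6)

Check, running the answer program on each example:
  44 -> -308 -> -301 -> 301 -> 301 -> 1505 -> 9030
  36 -> -252 -> -245 -> 245 -> 245 -> 1225 -> 7350
  -26 -> 182 -> 189 -> -189 -> 189 -> 945 -> 5670
  -19 -> 133 -> 140 -> -140 -> 140 -> 700 -> 4200
  -23 -> 161 -> 168 -> -168 -> 168 -> 840 -> 5040
  34 -> -238 -> -231 -> 231 -> 231 -> 1155 -> 6930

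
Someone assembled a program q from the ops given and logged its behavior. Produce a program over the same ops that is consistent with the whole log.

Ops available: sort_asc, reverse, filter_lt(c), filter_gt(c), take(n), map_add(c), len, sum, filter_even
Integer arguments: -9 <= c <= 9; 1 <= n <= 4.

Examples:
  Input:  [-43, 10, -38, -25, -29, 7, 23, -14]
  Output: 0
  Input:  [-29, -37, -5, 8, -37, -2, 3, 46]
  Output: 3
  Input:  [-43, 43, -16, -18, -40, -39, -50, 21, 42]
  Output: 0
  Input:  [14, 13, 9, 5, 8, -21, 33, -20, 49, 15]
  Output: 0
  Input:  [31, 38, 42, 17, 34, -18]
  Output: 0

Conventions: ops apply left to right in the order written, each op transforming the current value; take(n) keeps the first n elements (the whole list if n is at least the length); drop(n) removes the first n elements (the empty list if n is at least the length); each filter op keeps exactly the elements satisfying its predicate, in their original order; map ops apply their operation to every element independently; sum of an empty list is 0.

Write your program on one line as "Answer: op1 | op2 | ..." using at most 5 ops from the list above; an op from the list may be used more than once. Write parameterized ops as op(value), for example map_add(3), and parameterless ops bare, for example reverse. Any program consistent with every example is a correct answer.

map_add(5) | filter_gt(1) | filter_lt(4) | sum

Check, running the answer program on each example:
  [-43, 10, -38, -25, -29, 7, 23, -14] -> [-38, 15, -33, -20, -24, 12, 28, -9] -> [15, 12, 28] -> [] -> 0
  [-29, -37, -5, 8, -37, -2, 3, 46] -> [-24, -32, 0, 13, -32, 3, 8, 51] -> [13, 3, 8, 51] -> [3] -> 3
  [-43, 43, -16, -18, -40, -39, -50, 21, 42] -> [-38, 48, -11, -13, -35, -34, -45, 26, 47] -> [48, 26, 47] -> [] -> 0
  [14, 13, 9, 5, 8, -21, 33, -20, 49, 15] -> [19, 18, 14, 10, 13, -16, 38, -15, 54, 20] -> [19, 18, 14, 10, 13, 38, 54, 20] -> [] -> 0
  [31, 38, 42, 17, 34, -18] -> [36, 43, 47, 22, 39, -13] -> [36, 43, 47, 22, 39] -> [] -> 0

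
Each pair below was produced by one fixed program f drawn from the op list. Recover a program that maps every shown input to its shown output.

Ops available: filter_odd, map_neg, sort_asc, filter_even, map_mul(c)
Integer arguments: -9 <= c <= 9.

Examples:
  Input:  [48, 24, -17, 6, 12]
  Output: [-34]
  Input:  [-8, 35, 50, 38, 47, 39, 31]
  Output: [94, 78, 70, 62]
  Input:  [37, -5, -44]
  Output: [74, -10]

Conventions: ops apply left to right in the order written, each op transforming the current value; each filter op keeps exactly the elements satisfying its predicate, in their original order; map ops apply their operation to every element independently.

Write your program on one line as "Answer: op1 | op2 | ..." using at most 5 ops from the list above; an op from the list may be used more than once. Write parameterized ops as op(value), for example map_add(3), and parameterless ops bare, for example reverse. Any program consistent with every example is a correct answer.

filter_odd | sort_asc | map_mul(-2) | sort_asc | map_neg

Check, running the answer program on each example:
  [48, 24, -17, 6, 12] -> [-17] -> [-17] -> [34] -> [34] -> [-34]
  [-8, 35, 50, 38, 47, 39, 31] -> [35, 47, 39, 31] -> [31, 35, 39, 47] -> [-62, -70, -78, -94] -> [-94, -78, -70, -62] -> [94, 78, 70, 62]
  [37, -5, -44] -> [37, -5] -> [-5, 37] -> [10, -74] -> [-74, 10] -> [74, -10]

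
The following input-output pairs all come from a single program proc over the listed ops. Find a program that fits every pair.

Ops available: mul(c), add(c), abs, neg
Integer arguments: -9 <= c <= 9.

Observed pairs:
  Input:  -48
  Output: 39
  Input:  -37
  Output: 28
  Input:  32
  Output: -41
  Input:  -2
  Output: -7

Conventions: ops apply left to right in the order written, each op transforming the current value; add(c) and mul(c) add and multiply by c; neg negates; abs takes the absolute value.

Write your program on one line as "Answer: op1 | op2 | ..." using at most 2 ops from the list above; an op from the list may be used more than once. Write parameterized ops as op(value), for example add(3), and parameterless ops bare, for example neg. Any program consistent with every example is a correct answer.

add(9) | neg

Check, running the answer program on each example:
  -48 -> -39 -> 39
  -37 -> -28 -> 28
  32 -> 41 -> -41
  -2 -> 7 -> -7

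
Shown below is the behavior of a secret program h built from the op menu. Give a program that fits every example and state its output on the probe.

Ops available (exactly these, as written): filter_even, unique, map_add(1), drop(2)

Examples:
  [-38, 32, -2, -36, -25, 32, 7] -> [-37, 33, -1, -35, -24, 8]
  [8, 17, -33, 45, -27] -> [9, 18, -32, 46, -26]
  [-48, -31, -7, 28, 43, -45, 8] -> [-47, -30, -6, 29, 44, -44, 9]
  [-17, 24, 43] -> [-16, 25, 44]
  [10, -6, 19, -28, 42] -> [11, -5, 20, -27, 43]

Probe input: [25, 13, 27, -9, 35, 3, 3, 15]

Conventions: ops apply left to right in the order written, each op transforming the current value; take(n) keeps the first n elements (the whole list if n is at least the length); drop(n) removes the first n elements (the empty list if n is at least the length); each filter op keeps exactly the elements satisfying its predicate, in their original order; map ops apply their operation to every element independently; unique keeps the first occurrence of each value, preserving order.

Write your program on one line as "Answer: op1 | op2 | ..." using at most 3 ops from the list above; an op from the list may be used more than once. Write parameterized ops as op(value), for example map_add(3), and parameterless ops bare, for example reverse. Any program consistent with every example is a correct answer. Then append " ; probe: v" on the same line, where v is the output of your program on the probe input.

unique | map_add(1) ; probe: [26, 14, 28, -8, 36, 4, 16]

Check, running the answer program on each example:
  [-38, 32, -2, -36, -25, 32, 7] -> [-38, 32, -2, -36, -25, 7] -> [-37, 33, -1, -35, -24, 8]
  [8, 17, -33, 45, -27] -> [8, 17, -33, 45, -27] -> [9, 18, -32, 46, -26]
  [-48, -31, -7, 28, 43, -45, 8] -> [-48, -31, -7, 28, 43, -45, 8] -> [-47, -30, -6, 29, 44, -44, 9]
  [-17, 24, 43] -> [-17, 24, 43] -> [-16, 25, 44]
  [10, -6, 19, -28, 42] -> [10, -6, 19, -28, 42] -> [11, -5, 20, -27, 43]
  probe: [25, 13, 27, -9, 35, 3, 3, 15] -> [25, 13, 27, -9, 35, 3, 15] -> [26, 14, 28, -8, 36, 4, 16]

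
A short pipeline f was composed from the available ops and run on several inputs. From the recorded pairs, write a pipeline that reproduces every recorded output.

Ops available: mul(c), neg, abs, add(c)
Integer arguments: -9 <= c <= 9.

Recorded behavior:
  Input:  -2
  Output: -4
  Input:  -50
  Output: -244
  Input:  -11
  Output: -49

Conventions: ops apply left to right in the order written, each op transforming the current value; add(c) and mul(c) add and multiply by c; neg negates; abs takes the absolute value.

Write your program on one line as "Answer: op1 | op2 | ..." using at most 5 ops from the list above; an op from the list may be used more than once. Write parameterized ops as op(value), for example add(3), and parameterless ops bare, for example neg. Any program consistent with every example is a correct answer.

add(6) | add(-5) | abs | mul(-5) | add(1)

Check, running the answer program on each example:
  -2 -> 4 -> -1 -> 1 -> -5 -> -4
  -50 -> -44 -> -49 -> 49 -> -245 -> -244
  -11 -> -5 -> -10 -> 10 -> -50 -> -49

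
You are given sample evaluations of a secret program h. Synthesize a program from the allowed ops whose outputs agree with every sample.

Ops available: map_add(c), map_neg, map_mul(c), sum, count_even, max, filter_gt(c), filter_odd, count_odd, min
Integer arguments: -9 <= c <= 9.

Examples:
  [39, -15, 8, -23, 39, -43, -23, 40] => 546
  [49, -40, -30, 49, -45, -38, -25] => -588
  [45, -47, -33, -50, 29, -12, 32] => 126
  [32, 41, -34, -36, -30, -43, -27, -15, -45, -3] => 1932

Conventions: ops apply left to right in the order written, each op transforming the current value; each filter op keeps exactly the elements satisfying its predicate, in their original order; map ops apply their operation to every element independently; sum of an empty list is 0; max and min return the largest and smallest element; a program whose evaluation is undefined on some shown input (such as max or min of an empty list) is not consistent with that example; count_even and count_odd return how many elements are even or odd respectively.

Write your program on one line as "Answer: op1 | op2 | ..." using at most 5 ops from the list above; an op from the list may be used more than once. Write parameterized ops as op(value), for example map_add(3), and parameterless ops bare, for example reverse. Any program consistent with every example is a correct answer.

map_neg | filter_odd | map_mul(7) | map_mul(3) | sum

Check, running the answer program on each example:
  [39, -15, 8, -23, 39, -43, -23, 40] -> [-39, 15, -8, 23, -39, 43, 23, -40] -> [-39, 15, 23, -39, 43, 23] -> [-273, 105, 161, -273, 301, 161] -> [-819, 315, 483, -819, 903, 483] -> 546
  [49, -40, -30, 49, -45, -38, -25] -> [-49, 40, 30, -49, 45, 38, 25] -> [-49, -49, 45, 25] -> [-343, -343, 315, 175] -> [-1029, -1029, 945, 525] -> -588
  [45, -47, -33, -50, 29, -12, 32] -> [-45, 47, 33, 50, -29, 12, -32] -> [-45, 47, 33, -29] -> [-315, 329, 231, -203] -> [-945, 987, 693, -609] -> 126
  [32, 41, -34, -36, -30, -43, -27, -15, -45, -3] -> [-32, -41, 34, 36, 30, 43, 27, 15, 45, 3] -> [-41, 43, 27, 15, 45, 3] -> [-287, 301, 189, 105, 315, 21] -> [-861, 903, 567, 315, 945, 63] -> 1932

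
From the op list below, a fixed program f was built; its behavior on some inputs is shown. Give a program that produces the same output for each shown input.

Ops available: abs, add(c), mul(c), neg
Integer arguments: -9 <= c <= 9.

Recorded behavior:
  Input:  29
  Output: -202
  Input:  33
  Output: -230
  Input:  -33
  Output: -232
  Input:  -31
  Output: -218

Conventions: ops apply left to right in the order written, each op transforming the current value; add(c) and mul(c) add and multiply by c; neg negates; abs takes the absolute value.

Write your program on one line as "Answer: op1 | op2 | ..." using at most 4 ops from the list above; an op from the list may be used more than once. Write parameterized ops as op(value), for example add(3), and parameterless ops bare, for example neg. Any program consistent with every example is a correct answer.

mul(7) | add(-1) | abs | neg

Check, running the answer program on each example:
  29 -> 203 -> 202 -> 202 -> -202
  33 -> 231 -> 230 -> 230 -> -230
  -33 -> -231 -> -232 -> 232 -> -232
  -31 -> -217 -> -218 -> 218 -> -218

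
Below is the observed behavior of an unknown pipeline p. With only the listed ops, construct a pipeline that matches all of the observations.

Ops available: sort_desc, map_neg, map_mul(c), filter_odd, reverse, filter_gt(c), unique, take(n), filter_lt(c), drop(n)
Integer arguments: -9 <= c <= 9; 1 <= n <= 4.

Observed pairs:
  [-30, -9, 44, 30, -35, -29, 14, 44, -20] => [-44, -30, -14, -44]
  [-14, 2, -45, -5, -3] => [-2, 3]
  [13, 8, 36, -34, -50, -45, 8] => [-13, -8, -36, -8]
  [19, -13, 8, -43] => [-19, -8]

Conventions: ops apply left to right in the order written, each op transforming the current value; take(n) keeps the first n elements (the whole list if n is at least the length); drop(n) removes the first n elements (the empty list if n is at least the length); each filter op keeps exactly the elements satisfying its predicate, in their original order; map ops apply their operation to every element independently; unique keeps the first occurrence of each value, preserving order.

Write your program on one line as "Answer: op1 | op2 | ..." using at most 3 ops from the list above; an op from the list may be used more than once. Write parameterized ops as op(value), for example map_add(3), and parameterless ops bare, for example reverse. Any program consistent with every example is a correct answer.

map_neg | filter_lt(9) | filter_lt(4)

Check, running the answer program on each example:
  [-30, -9, 44, 30, -35, -29, 14, 44, -20] -> [30, 9, -44, -30, 35, 29, -14, -44, 20] -> [-44, -30, -14, -44] -> [-44, -30, -14, -44]
  [-14, 2, -45, -5, -3] -> [14, -2, 45, 5, 3] -> [-2, 5, 3] -> [-2, 3]
  [13, 8, 36, -34, -50, -45, 8] -> [-13, -8, -36, 34, 50, 45, -8] -> [-13, -8, -36, -8] -> [-13, -8, -36, -8]
  [19, -13, 8, -43] -> [-19, 13, -8, 43] -> [-19, -8] -> [-19, -8]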